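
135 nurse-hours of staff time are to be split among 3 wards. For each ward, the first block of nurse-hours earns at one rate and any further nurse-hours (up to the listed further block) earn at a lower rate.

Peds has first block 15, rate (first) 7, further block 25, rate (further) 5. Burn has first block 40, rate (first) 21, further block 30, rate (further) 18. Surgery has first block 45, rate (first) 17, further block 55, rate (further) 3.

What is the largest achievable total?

2275

Rank every tier by rate: Burn/tier1 21 > Burn/tier2 18 > Surgery/tier1 17 > Peds/tier1 7 > Peds/tier2 5 > Surgery/tier2 3.
Fill Burn tier1 block (40 at 21) → 95 left.
Burn tier2 at 18: fill all 30 → 65 left.
Fill Surgery tier1 block (45 at 17) → 20 left.
Peds/tier1 (7): +15 → 5 left.
Peds tier2 at 5: only 5 left, fill 5.
Total = 21×40 + 18×30 + 17×45 + 7×15 + 5×5 = 2275.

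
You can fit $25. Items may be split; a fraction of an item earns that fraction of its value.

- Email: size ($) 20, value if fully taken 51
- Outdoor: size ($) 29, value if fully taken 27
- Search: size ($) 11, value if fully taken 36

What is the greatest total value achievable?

71.7

Sort by value density: Search 36/11≈3.27, Email 51/20≈2.55, Outdoor 27/29≈0.931.
Search: take in full, 11 $ for value 36 → 14 left.
14 $ left: a 14/20 share of Email gives 51×14/20 = 35.7.
Total value = 71.7.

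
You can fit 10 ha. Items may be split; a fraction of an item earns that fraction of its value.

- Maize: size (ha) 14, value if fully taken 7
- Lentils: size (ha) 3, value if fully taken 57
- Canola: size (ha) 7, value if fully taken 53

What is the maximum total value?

110

Sort by value density: Lentils 57/3≈19, Canola 53/7≈7.57, Maize 7/14≈0.5.
Lentils: take in full, 3 ha for value 57 ; 7 left.
Canola: take in full, 7 ha for value 53 ; 0 left.
Total value = 110.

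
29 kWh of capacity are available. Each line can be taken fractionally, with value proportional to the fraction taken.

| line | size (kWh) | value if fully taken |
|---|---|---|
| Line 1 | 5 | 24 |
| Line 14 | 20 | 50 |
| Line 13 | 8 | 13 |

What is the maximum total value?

80.5

Best value per unit of size first: Line 1 24/5≈4.8, Line 14 50/20≈2.5, Line 13 13/8≈1.62.
Line 1: take in full, 5 kWh for value 24 ; 24 left.
All 20 kWh of Line 14 fit (value 50) ; 4 remain.
4 kWh left: a 4/8 share of Line 13 gives 13×4/8 = 6.5.
Total value = 80.5.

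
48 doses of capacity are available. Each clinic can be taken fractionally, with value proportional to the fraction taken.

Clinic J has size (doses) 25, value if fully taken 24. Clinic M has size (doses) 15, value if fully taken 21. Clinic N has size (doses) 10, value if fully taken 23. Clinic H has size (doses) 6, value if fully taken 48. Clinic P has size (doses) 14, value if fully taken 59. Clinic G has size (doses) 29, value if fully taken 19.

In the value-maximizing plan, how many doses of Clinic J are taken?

3

Rank by value-to-size ratio: Clinic H 48/6≈8, Clinic P 59/14≈4.21, Clinic N 23/10≈2.3, Clinic M 21/15≈1.4, Clinic J 24/25≈0.96, Clinic G 19/29≈0.655.
Take all of Clinic H (6 doses, value 48) — 42 doses left.
Take all of Clinic P (14 doses, value 59) — 28 doses left.
Take all of Clinic N (10 doses, value 23) — 18 doses left.
Clinic M: take in full, 15 doses for value 21 — 3 left.
Fill the last 3 doses with part of Clinic J: 3/25 of it earns 2.88.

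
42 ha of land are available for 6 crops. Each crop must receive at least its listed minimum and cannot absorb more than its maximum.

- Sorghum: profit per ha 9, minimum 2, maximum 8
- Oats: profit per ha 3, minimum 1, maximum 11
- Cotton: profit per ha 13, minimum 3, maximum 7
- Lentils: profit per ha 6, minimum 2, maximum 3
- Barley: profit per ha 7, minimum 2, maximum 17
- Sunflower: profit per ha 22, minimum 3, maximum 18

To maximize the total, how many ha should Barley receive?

Meeting every minimum uses 2+1+3+2+2+3 = 13 ha, leaving 29.
Order the crops by profit per ha: Sunflower 22 > Cotton 13 > Sorghum 9 > Barley 7 > Lentils 6 > Oats 3.
Give Sunflower 15 more to hit its cap of 18 → 14 left.
Give Cotton 4 more to hit its cap of 7 → 10 left.
Give Sorghum 6 more to hit its cap of 8 → 4 left.
Barley has room for 15 more but only 4 remain, so it gets 6.

6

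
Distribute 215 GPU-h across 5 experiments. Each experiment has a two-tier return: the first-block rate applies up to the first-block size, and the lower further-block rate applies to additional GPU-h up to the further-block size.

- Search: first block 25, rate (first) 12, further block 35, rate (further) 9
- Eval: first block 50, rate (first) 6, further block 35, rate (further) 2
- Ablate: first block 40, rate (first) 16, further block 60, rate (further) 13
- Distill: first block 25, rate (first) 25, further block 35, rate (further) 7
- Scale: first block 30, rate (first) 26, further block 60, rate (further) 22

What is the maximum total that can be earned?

Order all 10 blocks by rate: Scale/first 26 > Distill/first 25 > Scale/second 22 > Ablate/first 16 > Ablate/second 13 > Search/first 12 > Search/second 9 > Distill/second 7 > Eval/first 6 > Eval/second 2.
Scale/first (26): +30 ; 185 left.
Distill/first (25): +25 ; 160 left.
Fill Scale second block (60 at 22) ; 100 left.
Fill Ablate first block (40 at 16) ; 60 left.
Ablate second at 13: fill all 60 ; 0 left.
Total = 26×30 + 25×25 + 22×60 + 16×40 + 13×60 = 4145.

4145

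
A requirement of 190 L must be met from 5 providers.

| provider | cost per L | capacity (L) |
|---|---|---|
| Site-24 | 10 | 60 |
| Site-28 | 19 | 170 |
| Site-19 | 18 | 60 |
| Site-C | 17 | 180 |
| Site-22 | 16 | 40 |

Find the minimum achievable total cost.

Use providers in increasing cost order.
Site-24 at 10: take all 60 L ; 130 still needed.
Site-22 (16): use full 40 ; 90 L to go.
Site-C at 17: take 90 of its 180 ; requirement met.
Site-19, Site-28: unused.
Cost = 60×10 + 40×16 + 90×17 = 2770.

2770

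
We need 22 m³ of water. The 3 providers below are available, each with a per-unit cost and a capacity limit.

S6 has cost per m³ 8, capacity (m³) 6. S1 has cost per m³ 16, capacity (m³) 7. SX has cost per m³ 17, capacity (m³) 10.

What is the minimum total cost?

313

Fill from the cheapest provider first.
S6 at 8: take all 6 m³ → 16 still needed.
Take 7 from S1 at 16 → need 9 more.
SX at 17: take 9 of its 10 → requirement met.
Cost = 6×8 + 7×16 + 9×17 = 313.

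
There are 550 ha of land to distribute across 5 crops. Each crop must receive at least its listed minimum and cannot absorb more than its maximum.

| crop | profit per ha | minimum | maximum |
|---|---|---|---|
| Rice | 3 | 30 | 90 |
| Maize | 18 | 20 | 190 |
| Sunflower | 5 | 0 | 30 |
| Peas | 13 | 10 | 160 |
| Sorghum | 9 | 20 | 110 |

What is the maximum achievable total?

Meeting every minimum uses 30+20+0+10+20 = 80 ha, leaving 470.
Rank by profit per ha: Maize 18 > Peas 13 > Sorghum 9 > Sunflower 5 > Rice 3.
Maize: +170 to 190 (cap) — 300 left.
Give Peas 150 more to hit its cap of 160 — 150 left.
Sorghum takes 90 more to reach its cap of 110 — 60 left.
Sunflower takes 30 more to reach its cap of 30 — 30 left.
Only 30 left; Rice takes them to reach 60.
Total = 3×60 + 18×190 + 5×30 + 13×160 + 9×110 = 6820.

6820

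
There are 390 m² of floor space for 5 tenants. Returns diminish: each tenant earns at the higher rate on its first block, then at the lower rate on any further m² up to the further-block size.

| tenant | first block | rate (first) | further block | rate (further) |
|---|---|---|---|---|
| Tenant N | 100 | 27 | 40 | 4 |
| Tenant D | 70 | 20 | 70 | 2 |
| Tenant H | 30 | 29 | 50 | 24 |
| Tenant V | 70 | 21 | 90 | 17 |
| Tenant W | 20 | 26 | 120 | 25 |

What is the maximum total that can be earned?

Rank every tier by rate: Tenant H/first 29 > Tenant N/first 27 > Tenant W/first 26 > Tenant W/second 25 > Tenant H/second 24 > Tenant V/first 21 > Tenant D/first 20 > Tenant V/second 17 > Tenant N/second 4 > Tenant D/second 2.
Tenant H/first (29): +30 → 360 left.
Tenant N/first (27): +100 → 260 left.
Fill Tenant W first block (20 at 26) → 240 left.
Fill Tenant W second block (120 at 25) → 120 left.
Fill Tenant H second block (50 at 24) → 70 left.
Tenant V first at 21: fill all 70 → 0 left.
Total = 29×30 + 27×100 + 26×20 + 25×120 + 24×50 + 21×70 = 9760.

9760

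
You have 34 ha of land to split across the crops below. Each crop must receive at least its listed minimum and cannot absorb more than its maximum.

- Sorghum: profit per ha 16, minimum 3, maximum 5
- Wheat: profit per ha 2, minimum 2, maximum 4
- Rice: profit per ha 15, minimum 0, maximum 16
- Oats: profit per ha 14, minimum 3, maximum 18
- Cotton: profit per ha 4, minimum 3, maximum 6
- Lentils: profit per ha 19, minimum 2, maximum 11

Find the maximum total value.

497

Meeting every minimum uses 3+2+0+3+3+2 = 13 ha, leaving 21.
Order the crops by profit per ha: Lentils 19 > Sorghum 16 > Rice 15 > Oats 14 > Cotton 4 > Wheat 2.
Give Lentils 9 more to hit its cap of 11 ; 12 left.
Sorghum: +2 to 5 (cap) ; 10 left.
Only 10 left; Rice takes them to reach 10.
Total = 16×5 + 2×2 + 15×10 + 14×3 + 4×3 + 19×11 = 497.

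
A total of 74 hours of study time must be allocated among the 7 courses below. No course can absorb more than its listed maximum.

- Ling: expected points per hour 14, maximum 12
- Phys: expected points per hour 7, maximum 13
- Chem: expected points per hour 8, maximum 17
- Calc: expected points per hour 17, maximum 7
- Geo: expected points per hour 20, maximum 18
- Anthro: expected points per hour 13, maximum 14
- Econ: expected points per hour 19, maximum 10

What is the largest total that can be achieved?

1123

Order the courses by expected points per hour: Geo 20 > Econ 19 > Calc 17 > Ling 14 > Anthro 13 > Chem 8 > Phys 7.
Give Geo 18 to hit its cap of 18 — 56 left.
Econ takes 10 to reach its cap of 10 — 46 left.
Calc: +7 to 7 (cap) — 39 left.
Ling: +12 to 12 (cap) — 27 left.
Anthro takes 14 to reach its cap of 14 — 13 left.
Chem: +13 (room for 17) → 13. Pool exhausted.
Total = 14×12 + 8×13 + 17×7 + 20×18 + 13×14 + 19×10 = 1123.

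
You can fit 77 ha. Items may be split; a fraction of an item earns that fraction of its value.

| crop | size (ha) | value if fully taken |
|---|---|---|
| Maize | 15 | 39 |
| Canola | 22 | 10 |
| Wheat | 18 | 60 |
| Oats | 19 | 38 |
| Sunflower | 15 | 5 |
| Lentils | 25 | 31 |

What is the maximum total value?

Rank by value-to-size ratio: Wheat 60/18≈3.33, Maize 39/15≈2.6, Oats 38/19≈2, Lentils 31/25≈1.24, Canola 10/22≈0.455, Sunflower 5/15≈0.333.
Take all of Wheat (18 ha, value 60) ; 59 ha left.
All 15 ha of Maize fit (value 39) ; 44 remain.
All 19 ha of Oats fit (value 38) ; 25 remain.
Lentils: take in full, 25 ha for value 31 ; 0 left.
Total value = 168.

168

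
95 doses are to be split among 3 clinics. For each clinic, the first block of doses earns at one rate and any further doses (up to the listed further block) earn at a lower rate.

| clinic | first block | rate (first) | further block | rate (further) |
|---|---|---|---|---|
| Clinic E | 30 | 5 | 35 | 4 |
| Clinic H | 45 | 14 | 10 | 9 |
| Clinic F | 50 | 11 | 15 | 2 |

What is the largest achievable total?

Order all 6 blocks by rate: Clinic H/T1 14 > Clinic F/T1 11 > Clinic H/T2 9 > Clinic E/T1 5 > Clinic E/T2 4 > Clinic F/T2 2.
Clinic H T1 at 14: fill all 45 → 50 left.
Fill Clinic F T1 block (50 at 11) → 0 left.
Total = 14×45 + 11×50 = 1180.

1180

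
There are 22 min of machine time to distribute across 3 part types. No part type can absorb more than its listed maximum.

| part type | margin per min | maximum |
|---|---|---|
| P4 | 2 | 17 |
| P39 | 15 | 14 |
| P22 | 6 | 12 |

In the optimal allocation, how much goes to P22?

Rank by margin per min: P39 15 > P22 6 > P4 2.
Give P39 14 to hit its cap of 14 ; 8 left.
P22: +8 (room for 12) → 8. Pool exhausted.

8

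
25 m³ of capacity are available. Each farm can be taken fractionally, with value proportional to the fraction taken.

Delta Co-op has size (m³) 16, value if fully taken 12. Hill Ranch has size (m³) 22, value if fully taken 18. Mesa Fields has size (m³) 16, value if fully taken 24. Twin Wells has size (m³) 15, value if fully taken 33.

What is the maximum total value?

Sort by value density: Twin Wells 33/15≈2.2, Mesa Fields 24/16≈1.5, Hill Ranch 18/22≈0.818, Delta Co-op 12/16≈0.75.
Take all of Twin Wells (15 m³, value 33) ; 10 m³ left.
Fill the last 10 m³ with part of Mesa Fields: 10/16 of it earns 15.
Total value = 48.

48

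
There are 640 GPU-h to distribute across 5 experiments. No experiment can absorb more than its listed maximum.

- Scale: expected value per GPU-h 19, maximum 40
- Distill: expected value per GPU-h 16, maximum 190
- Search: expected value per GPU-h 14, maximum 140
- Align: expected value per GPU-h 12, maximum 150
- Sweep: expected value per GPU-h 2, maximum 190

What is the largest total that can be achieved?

7800

Highest expected value per GPU-h first: Scale 19 > Distill 16 > Search 14 > Align 12 > Sweep 2.
Scale: +40 to 40 (cap) ; 600 left.
Distill takes 190 to reach its cap of 190 ; 410 left.
Give Search 140 to hit its cap of 140 ; 270 left.
Give Align 150 to hit its cap of 150 ; 120 left.
Sweep: +120 (room for 190) → 120. Pool exhausted.
Total = 19×40 + 16×190 + 14×140 + 12×150 + 2×120 = 7800.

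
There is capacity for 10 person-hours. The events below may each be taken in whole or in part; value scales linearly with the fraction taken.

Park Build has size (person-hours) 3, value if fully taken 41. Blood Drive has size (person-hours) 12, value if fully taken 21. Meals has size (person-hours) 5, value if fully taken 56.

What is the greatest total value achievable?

100.5

Best value per unit of size first: Park Build 41/3≈13.7, Meals 56/5≈11.2, Blood Drive 21/12≈1.75.
Take all of Park Build (3 person-hours, value 41) → 7 person-hours left.
Take all of Meals (5 person-hours, value 56) → 2 person-hours left.
Only 2 person-hours remain; take 2/12 of Blood Drive for value 21×2/12 = 3.5.
Total value = 100.5.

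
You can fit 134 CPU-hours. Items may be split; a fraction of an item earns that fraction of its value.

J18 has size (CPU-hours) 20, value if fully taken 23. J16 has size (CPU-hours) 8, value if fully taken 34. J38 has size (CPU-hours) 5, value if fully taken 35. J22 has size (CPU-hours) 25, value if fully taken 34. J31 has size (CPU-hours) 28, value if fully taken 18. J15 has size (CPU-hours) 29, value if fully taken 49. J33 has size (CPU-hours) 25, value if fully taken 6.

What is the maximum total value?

197.56

Best value per unit of size first: J38 35/5≈7, J16 34/8≈4.25, J15 49/29≈1.69, J22 34/25≈1.36, J18 23/20≈1.15, J31 18/28≈0.643, J33 6/25≈0.24.
All 5 CPU-hours of J38 fit (value 35) → 129 remain.
J16: take in full, 8 CPU-hours for value 34 → 121 left.
J15: take in full, 29 CPU-hours for value 49 → 92 left.
J22: take in full, 25 CPU-hours for value 34 → 67 left.
All 20 CPU-hours of J18 fit (value 23) → 47 remain.
All 28 CPU-hours of J31 fit (value 18) → 19 remain.
Only 19 CPU-hours remain; take 19/25 of J33 for value 6×19/25 = 4.56.
Total value = 197.56.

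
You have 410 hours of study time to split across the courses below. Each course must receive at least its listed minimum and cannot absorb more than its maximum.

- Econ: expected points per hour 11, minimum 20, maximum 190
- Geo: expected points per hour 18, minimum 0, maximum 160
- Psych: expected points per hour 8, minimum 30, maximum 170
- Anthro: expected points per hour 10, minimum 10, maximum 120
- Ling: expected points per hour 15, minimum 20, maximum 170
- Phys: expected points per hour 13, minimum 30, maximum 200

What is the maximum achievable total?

6230

Meeting every minimum uses 20+0+30+10+20+30 = 110 hours, leaving 300.
Rank by expected points per hour: Geo 18 > Ling 15 > Phys 13 > Econ 11 > Anthro 10 > Psych 8.
Give Geo 160 more to hit its cap of 160 — 140 left.
Ling has room for 150 more but only 140 remain, so it gets 160.
Total = 11×20 + 18×160 + 8×30 + 10×10 + 15×160 + 13×30 = 6230.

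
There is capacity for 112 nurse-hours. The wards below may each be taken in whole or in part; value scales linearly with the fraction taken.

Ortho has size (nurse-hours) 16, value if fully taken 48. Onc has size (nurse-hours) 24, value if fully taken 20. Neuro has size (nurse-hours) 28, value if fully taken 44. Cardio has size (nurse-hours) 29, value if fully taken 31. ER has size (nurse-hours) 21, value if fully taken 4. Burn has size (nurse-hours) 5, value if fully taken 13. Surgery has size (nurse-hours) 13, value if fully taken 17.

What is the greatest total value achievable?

170.5

Best value per unit of size first: Ortho 48/16≈3, Burn 13/5≈2.6, Neuro 44/28≈1.57, Surgery 17/13≈1.31, Cardio 31/29≈1.07, Onc 20/24≈0.833, ER 4/21≈0.19.
All 16 nurse-hours of Ortho fit (value 48) — 96 remain.
Burn: take in full, 5 nurse-hours for value 13 — 91 left.
Neuro: take in full, 28 nurse-hours for value 44 — 63 left.
All 13 nurse-hours of Surgery fit (value 17) — 50 remain.
Cardio: take in full, 29 nurse-hours for value 31 — 21 left.
21 nurse-hours left: a 21/24 share of Onc gives 20×21/24 = 17.5.
Total value = 170.5.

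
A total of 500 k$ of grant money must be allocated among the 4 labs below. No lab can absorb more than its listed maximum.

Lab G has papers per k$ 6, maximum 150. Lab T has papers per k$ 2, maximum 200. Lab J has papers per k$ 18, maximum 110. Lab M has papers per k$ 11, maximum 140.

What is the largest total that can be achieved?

Highest papers per k$ first: Lab J 18 > Lab M 11 > Lab G 6 > Lab T 2.
Give Lab J 110 to hit its cap of 110 ; 390 left.
Give Lab M 140 to hit its cap of 140 ; 250 left.
Lab G takes 150 to reach its cap of 150 ; 100 left.
Lab T has room for 200 but only 100 remain, so it gets 100.
Total = 6×150 + 2×100 + 18×110 + 11×140 = 4620.

4620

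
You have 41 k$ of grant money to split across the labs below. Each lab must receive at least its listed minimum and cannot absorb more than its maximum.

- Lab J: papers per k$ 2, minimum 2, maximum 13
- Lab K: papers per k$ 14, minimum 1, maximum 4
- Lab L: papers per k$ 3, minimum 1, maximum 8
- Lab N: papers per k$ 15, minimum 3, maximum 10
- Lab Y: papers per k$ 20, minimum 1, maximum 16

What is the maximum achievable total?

Meeting every minimum uses 2+1+1+3+1 = 8 k$, leaving 33.
Order the labs by papers per k$: Lab Y 20 > Lab N 15 > Lab K 14 > Lab L 3 > Lab J 2.
Give Lab Y 15 more to hit its cap of 16 ; 18 left.
Lab N takes 7 more to reach its cap of 10 ; 11 left.
Give Lab K 3 more to hit its cap of 4 ; 8 left.
Lab L: +7 to 8 (cap) ; 1 left.
Lab J has room for 11 more but only 1 remain, so it gets 3.
Total = 2×3 + 14×4 + 3×8 + 15×10 + 20×16 = 556.

556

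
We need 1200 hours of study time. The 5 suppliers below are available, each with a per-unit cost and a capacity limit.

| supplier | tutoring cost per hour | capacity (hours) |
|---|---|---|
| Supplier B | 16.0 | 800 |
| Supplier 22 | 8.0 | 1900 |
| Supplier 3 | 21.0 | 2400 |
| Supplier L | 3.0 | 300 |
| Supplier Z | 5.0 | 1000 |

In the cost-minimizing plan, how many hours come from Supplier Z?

Use suppliers in increasing cost order.
Supplier L at 3.0: take all 300 hours → 900 still needed.
Supplier Z at 5.0: take 900 of its 1000 → requirement met.
Supplier 22, Supplier B, Supplier 3: unused.

900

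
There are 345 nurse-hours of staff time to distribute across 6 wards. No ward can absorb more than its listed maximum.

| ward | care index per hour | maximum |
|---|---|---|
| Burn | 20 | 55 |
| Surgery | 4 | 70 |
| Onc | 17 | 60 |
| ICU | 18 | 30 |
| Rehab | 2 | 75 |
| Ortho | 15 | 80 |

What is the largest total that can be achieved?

Highest care index per hour first: Burn 20 > ICU 18 > Onc 17 > Ortho 15 > Surgery 4 > Rehab 2.
Burn: +55 to 55 (cap) ; 290 left.
Give ICU 30 to hit its cap of 30 ; 260 left.
Onc: +60 to 60 (cap) ; 200 left.
Ortho: +80 to 80 (cap) ; 120 left.
Surgery: +70 to 70 (cap) ; 50 left.
Rehab: +50 (room for 75) → 50. Pool exhausted.
Total = 20×55 + 4×70 + 17×60 + 18×30 + 2×50 + 15×80 = 4240.

4240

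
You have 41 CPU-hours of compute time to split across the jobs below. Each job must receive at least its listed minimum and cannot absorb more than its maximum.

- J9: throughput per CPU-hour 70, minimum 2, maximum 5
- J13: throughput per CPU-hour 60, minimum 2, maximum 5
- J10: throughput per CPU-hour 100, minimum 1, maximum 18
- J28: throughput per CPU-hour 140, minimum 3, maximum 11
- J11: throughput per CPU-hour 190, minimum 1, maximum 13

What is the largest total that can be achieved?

5570

Meeting every minimum uses 2+2+1+3+1 = 9 CPU-hours, leaving 32.
Rank by throughput per CPU-hour: J11 190 > J28 140 > J10 100 > J9 70 > J13 60.
Give J11 12 more to hit its cap of 13 → 20 left.
Give J28 8 more to hit its cap of 11 → 12 left.
Only 12 left; J10 takes them to reach 13.
Total = 70×2 + 60×2 + 100×13 + 140×11 + 190×13 = 5570.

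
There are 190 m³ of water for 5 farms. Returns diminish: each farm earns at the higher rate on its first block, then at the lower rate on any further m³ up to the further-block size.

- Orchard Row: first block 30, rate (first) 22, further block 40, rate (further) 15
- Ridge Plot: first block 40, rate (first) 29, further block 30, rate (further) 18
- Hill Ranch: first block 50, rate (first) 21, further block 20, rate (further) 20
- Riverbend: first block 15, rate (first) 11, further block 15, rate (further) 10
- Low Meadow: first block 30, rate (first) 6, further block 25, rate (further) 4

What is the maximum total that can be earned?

4110

Order all 10 blocks by rate: Ridge Plot/T1 29 > Orchard Row/T1 22 > Hill Ranch/T1 21 > Hill Ranch/T2 20 > Ridge Plot/T2 18 > Orchard Row/T2 15 > Riverbend/T1 11 > Riverbend/T2 10 > Low Meadow/T1 6 > Low Meadow/T2 4.
Ridge Plot T1 at 29: fill all 40 ; 150 left.
Orchard Row T1 at 22: fill all 30 ; 120 left.
Fill Hill Ranch T1 block (50 at 21) ; 70 left.
Fill Hill Ranch T2 block (20 at 20) ; 50 left.
Fill Ridge Plot T2 block (30 at 18) ; 20 left.
Orchard Row/T2: +20 of 40 at 15; pool empty.
Total = 29×40 + 22×30 + 21×50 + 20×20 + 18×30 + 15×20 = 4110.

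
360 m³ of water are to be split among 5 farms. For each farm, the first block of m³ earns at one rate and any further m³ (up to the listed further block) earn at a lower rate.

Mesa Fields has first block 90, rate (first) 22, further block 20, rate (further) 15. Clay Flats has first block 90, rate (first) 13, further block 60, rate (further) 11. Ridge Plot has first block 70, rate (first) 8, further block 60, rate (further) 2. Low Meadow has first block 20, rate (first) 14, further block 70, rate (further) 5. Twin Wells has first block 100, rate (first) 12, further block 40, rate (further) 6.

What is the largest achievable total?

5370

Rank every tier by rate: Mesa Fields/first 22 > Mesa Fields/second 15 > Low Meadow/first 14 > Clay Flats/first 13 > Twin Wells/first 12 > Clay Flats/second 11 > Ridge Plot/first 8 > Twin Wells/second 6 > Low Meadow/second 5 > Ridge Plot/second 2.
Mesa Fields/first (22): +90 ; 270 left.
Mesa Fields second at 15: fill all 20 ; 250 left.
Low Meadow first at 14: fill all 20 ; 230 left.
Clay Flats first at 13: fill all 90 ; 140 left.
Twin Wells/first (12): +100 ; 40 left.
Clay Flats second at 11: only 40 left, fill 40.
Total = 22×90 + 15×20 + 14×20 + 13×90 + 12×100 + 11×40 = 5370.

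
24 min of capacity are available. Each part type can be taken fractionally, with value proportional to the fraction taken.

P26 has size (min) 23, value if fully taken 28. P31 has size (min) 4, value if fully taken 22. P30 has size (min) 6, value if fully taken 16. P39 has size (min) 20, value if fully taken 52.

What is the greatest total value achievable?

Best value per unit of size first: P31 22/4≈5.5, P30 16/6≈2.67, P39 52/20≈2.6, P26 28/23≈1.22.
All 4 min of P31 fit (value 22) — 20 remain.
Take all of P30 (6 min, value 16) — 14 min left.
Only 14 min remain; take 14/20 of P39 for value 52×14/20 = 36.4.
Total value = 74.4.

74.4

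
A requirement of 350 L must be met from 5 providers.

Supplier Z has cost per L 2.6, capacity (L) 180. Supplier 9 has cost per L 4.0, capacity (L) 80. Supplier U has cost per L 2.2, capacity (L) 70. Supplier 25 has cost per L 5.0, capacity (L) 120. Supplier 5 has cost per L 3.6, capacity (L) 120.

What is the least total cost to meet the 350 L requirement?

982

Cheapest first:
Supplier U at 2.2: take all 70 L ; 280 still needed.
Supplier Z at 2.6: take all 180 L ; 100 still needed.
Supplier 5 (3.6): take the remaining 100 ; done.
Supplier 9, Supplier 25: unused.
Cost = 70×2.2 + 180×2.6 + 100×3.6 = 982.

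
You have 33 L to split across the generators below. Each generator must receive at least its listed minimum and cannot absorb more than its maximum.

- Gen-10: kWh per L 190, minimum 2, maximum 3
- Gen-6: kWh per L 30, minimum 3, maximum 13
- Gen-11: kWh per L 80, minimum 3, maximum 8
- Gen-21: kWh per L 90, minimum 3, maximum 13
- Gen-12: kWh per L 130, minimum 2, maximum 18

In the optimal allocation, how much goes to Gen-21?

Meeting every minimum uses 2+3+3+3+2 = 13 L, leaving 20.
Highest kWh per L first: Gen-10 190 > Gen-12 130 > Gen-21 90 > Gen-11 80 > Gen-6 30.
Gen-10 takes 1 more to reach its cap of 3 → 19 left.
Give Gen-12 16 more to hit its cap of 18 → 3 left.
Only 3 left; Gen-21 takes them to reach 6.

6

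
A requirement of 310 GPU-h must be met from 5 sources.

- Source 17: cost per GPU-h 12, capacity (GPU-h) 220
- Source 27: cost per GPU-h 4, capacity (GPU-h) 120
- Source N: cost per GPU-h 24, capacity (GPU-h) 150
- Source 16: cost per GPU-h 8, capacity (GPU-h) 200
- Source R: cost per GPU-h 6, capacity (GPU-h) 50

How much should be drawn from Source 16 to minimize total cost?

140

Cheapest first:
Source 27 at 4: take all 120 GPU-h — 190 still needed.
Take 50 from Source R at 6 — need 140 more.
Take 140 from Source 16 at 8 to finish.
Source 17, Source N: unused.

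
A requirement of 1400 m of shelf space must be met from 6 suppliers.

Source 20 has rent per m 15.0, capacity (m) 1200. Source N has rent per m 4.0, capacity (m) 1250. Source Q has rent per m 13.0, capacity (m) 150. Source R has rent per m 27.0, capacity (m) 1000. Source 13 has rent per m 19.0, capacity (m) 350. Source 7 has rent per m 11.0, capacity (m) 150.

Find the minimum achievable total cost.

6650

Use suppliers in increasing cost order.
Source N (4.0): use full 1250 ; 150 m to go.
Source 7 (11.0): use full 150 ; 0 m to go.
Source Q, Source 20, Source 13, Source R: unused.
Cost = 1250×4.0 + 150×11.0 = 6650.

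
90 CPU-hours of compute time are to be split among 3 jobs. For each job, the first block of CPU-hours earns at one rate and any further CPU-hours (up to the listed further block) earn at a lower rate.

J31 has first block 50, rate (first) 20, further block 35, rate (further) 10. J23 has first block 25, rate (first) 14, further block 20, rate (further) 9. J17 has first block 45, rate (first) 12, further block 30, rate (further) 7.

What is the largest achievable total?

Treat each block as its own option and order by rate: J31/tier1 20 > J23/tier1 14 > J17/tier1 12 > J31/tier2 10 > J23/tier2 9 > J17/tier2 7.
J31 tier1 at 20: fill all 50 — 40 left.
Fill J23 tier1 block (25 at 14) — 15 left.
J17 tier1 at 12: only 15 left, fill 15.
Total = 20×50 + 14×25 + 12×15 = 1530.

1530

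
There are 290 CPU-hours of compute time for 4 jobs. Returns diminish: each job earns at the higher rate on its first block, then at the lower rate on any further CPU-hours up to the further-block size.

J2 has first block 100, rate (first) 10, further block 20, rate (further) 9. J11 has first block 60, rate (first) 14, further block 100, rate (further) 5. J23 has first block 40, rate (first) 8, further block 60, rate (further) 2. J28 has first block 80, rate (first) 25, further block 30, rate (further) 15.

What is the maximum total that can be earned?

Rank every tier by rate: J28/T1 25 > J28/T2 15 > J11/T1 14 > J2/T1 10 > J2/T2 9 > J23/T1 8 > J11/T2 5 > J23/T2 2.
J28 T1 at 25: fill all 80 ; 210 left.
J28 T2 at 15: fill all 30 ; 180 left.
J11 T1 at 14: fill all 60 ; 120 left.
J2/T1 (10): +100 ; 20 left.
J2/T2 (9): +20 ; 0 left.
Total = 25×80 + 15×30 + 14×60 + 10×100 + 9×20 = 4470.

4470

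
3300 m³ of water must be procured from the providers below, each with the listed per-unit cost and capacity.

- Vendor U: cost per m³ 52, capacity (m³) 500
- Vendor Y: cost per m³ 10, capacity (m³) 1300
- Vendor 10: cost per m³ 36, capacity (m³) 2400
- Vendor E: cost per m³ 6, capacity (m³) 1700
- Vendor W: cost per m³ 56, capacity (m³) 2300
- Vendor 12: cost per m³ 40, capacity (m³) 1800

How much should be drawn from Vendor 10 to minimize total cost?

300

Cheapest first:
Vendor E (6): use full 1700 ; 1600 m³ to go.
Vendor Y (10): use full 1300 ; 300 m³ to go.
Vendor 10 at 36: take 300 of its 2400 ; requirement met.
Vendor 12, Vendor U, Vendor W: unused.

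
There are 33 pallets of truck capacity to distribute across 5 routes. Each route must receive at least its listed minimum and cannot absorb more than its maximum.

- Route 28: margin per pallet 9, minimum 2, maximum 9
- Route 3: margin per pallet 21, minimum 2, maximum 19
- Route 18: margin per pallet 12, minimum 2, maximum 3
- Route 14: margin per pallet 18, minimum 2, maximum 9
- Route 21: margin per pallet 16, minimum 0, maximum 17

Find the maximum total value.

619

Meeting every minimum uses 2+2+2+2+0 = 8 pallets, leaving 25.
Rank by margin per pallet: Route 3 21 > Route 14 18 > Route 21 16 > Route 18 12 > Route 28 9.
Give Route 3 17 more to hit its cap of 19 → 8 left.
Route 14: +7 to 9 (cap) → 1 left.
Route 21: +1 (room for 17) → 1. Pool exhausted.
Total = 9×2 + 21×19 + 12×2 + 18×9 + 16×1 = 619.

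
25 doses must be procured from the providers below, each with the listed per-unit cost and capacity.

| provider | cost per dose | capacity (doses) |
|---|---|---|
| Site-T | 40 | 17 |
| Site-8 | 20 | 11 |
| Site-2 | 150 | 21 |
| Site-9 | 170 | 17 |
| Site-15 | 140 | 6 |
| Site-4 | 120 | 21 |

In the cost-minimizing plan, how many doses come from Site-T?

Use providers in increasing cost order.
Take 11 from Site-8 at 20 ; need 14 more.
Site-T at 40: take 14 of its 17 ; requirement met.
Site-4, Site-15, Site-2, Site-9: unused.

14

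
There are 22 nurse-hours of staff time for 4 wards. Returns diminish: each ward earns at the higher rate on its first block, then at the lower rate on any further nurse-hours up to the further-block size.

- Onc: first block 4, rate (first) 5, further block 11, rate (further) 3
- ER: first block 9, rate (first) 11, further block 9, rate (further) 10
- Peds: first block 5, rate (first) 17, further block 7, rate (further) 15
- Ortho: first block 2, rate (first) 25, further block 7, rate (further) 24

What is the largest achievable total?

Order all 8 blocks by rate: Ortho/first 25 > Ortho/second 24 > Peds/first 17 > Peds/second 15 > ER/first 11 > ER/second 10 > Onc/first 5 > Onc/second 3.
Ortho first at 25: fill all 2 — 20 left.
Ortho second at 24: fill all 7 — 13 left.
Fill Peds first block (5 at 17) — 8 left.
Peds/second (15): +7 — 1 left.
ER first at 11: only 1 left, fill 1.
Total = 25×2 + 24×7 + 17×5 + 15×7 + 11×1 = 419.

419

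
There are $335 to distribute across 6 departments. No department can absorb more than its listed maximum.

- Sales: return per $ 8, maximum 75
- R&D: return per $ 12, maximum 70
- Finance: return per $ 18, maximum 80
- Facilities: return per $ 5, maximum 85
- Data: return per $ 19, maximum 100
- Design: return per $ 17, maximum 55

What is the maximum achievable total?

Highest return per $ first: Data 19 > Finance 18 > Design 17 > R&D 12 > Sales 8 > Facilities 5.
Data takes 100 to reach its cap of 100 ; 235 left.
Finance: +80 to 80 (cap) ; 155 left.
Give Design 55 to hit its cap of 55 ; 100 left.
R&D: +70 to 70 (cap) ; 30 left.
Sales has room for 75 but only 30 remain, so it gets 30.
Total = 8×30 + 12×70 + 18×80 + 19×100 + 17×55 = 5355.

5355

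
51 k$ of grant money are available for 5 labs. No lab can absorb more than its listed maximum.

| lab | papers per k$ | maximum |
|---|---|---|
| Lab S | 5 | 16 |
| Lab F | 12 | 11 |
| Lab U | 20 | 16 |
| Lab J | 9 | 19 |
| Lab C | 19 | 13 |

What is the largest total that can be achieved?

Highest papers per k$ first: Lab U 20 > Lab C 19 > Lab F 12 > Lab J 9 > Lab S 5.
Lab U takes 16 to reach its cap of 16 ; 35 left.
Give Lab C 13 to hit its cap of 13 ; 22 left.
Give Lab F 11 to hit its cap of 11 ; 11 left.
Lab J has room for 19 but only 11 remain, so it gets 11.
Total = 12×11 + 20×16 + 9×11 + 19×13 = 798.

798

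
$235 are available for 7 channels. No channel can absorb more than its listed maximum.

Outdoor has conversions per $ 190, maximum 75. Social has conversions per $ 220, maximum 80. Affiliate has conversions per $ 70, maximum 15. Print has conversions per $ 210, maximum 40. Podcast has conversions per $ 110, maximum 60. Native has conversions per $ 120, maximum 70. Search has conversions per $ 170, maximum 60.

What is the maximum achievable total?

47050

Rank by conversions per $: Social 220 > Print 210 > Outdoor 190 > Search 170 > Native 120 > Podcast 110 > Affiliate 70.
Social: +80 to 80 (cap) → 155 left.
Give Print 40 to hit its cap of 40 → 115 left.
Outdoor takes 75 to reach its cap of 75 → 40 left.
Search has room for 60 but only 40 remain, so it gets 40.
Total = 190×75 + 220×80 + 210×40 + 170×40 = 47050.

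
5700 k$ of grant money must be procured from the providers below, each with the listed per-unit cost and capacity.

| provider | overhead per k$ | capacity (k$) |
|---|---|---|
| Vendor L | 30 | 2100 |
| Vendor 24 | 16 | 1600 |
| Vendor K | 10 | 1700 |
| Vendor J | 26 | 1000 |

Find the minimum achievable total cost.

110600

Cheapest first:
Take 1700 from Vendor K at 10 — need 4000 more.
Vendor 24 (16): use full 1600 — 2400 k$ to go.
Vendor J (26): use full 1000 — 1400 k$ to go.
Vendor L (30): take the remaining 1400 — done.
Cost = 1700×10 + 1600×16 + 1000×26 + 1400×30 = 110600.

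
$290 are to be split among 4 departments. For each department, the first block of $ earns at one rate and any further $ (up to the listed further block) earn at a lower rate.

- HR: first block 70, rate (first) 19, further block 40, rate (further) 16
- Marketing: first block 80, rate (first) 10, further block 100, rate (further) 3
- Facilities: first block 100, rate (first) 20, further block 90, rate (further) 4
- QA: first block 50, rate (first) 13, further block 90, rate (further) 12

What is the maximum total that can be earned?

Order all 8 blocks by rate: Facilities/tier1 20 > HR/tier1 19 > HR/tier2 16 > QA/tier1 13 > QA/tier2 12 > Marketing/tier1 10 > Facilities/tier2 4 > Marketing/tier2 3.
Facilities tier1 at 20: fill all 100 ; 190 left.
HR tier1 at 19: fill all 70 ; 120 left.
Fill HR tier2 block (40 at 16) ; 80 left.
QA/tier1 (13): +50 ; 30 left.
QA/tier2: +30 of 90 at 12; pool empty.
Total = 20×100 + 19×70 + 16×40 + 13×50 + 12×30 = 4980.

4980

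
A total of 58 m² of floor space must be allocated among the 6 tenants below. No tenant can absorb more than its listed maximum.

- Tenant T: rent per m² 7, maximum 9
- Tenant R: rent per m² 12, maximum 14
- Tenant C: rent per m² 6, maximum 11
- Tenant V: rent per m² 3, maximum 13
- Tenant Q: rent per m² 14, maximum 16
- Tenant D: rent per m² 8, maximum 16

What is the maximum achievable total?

Highest rent per m² first: Tenant Q 14 > Tenant R 12 > Tenant D 8 > Tenant T 7 > Tenant C 6 > Tenant V 3.
Tenant Q takes 16 to reach its cap of 16 ; 42 left.
Give Tenant R 14 to hit its cap of 14 ; 28 left.
Tenant D: +16 to 16 (cap) ; 12 left.
Tenant T: +9 to 9 (cap) ; 3 left.
Only 3 left; Tenant C takes them to reach 3.
Total = 7×9 + 12×14 + 6×3 + 14×16 + 8×16 = 601.

601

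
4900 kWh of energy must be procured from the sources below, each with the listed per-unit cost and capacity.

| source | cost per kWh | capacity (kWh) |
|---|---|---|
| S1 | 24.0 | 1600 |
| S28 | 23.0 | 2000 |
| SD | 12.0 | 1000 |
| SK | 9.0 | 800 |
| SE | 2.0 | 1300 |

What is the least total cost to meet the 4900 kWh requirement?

Fill from the cheapest source first.
SE at 2.0: take all 1300 kWh ; 3600 still needed.
Take 800 from SK at 9.0 ; need 2800 more.
Take 1000 from SD at 12.0 ; need 1800 more.
S28 at 23.0: take 1800 of its 2000 ; requirement met.
S1: unused.
Cost = 1300×2.0 + 800×9.0 + 1000×12.0 + 1800×23.0 = 63200.

63200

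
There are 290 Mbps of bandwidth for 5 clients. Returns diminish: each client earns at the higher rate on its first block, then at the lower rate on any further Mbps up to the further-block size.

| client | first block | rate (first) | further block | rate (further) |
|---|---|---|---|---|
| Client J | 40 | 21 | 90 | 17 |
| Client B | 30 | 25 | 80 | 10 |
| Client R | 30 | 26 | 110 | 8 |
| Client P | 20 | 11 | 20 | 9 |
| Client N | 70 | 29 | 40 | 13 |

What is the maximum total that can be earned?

Order all 10 blocks by rate: Client N/first 29 > Client R/first 26 > Client B/first 25 > Client J/first 21 > Client J/second 17 > Client N/second 13 > Client P/first 11 > Client B/second 10 > Client P/second 9 > Client R/second 8.
Client N first at 29: fill all 70 ; 220 left.
Client R/first (26): +30 ; 190 left.
Client B first at 25: fill all 30 ; 160 left.
Client J first at 21: fill all 40 ; 120 left.
Client J second at 17: fill all 90 ; 30 left.
Client N second at 13: only 30 left, fill 30.
Total = 29×70 + 26×30 + 25×30 + 21×40 + 17×90 + 13×30 = 6320.

6320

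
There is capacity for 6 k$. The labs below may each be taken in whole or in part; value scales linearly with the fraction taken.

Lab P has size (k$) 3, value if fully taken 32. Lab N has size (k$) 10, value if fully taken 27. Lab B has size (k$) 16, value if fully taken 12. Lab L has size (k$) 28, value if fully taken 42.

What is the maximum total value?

40.1

Best value per unit of size first: Lab P 32/3≈10.7, Lab N 27/10≈2.7, Lab L 42/28≈1.5, Lab B 12/16≈0.75.
All 3 k$ of Lab P fit (value 32) — 3 remain.
Only 3 k$ remain; take 3/10 of Lab N for value 27×3/10 = 8.1.
Total value = 40.1.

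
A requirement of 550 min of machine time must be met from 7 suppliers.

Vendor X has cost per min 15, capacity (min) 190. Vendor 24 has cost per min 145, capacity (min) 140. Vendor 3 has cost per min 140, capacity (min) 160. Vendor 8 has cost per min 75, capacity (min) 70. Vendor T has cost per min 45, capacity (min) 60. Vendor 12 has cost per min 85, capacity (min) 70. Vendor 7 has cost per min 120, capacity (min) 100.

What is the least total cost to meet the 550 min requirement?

37150

Cheapest first:
Take 190 from Vendor X at 15 ; need 360 more.
Vendor T (45): use full 60 ; 300 min to go.
Vendor 8 (75): use full 70 ; 230 min to go.
Take 70 from Vendor 12 at 85 ; need 160 more.
Take 100 from Vendor 7 at 120 ; need 60 more.
Take 60 from Vendor 3 at 140 to finish.
Vendor 24: unused.
Cost = 190×15 + 60×45 + 70×75 + 70×85 + 100×120 + 60×140 = 37150.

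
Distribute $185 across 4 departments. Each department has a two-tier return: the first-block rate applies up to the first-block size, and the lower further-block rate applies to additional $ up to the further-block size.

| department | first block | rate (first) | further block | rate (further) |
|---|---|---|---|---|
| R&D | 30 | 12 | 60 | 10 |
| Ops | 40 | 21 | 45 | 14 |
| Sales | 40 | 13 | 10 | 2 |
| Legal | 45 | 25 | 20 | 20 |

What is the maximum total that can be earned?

Rank every tier by rate: Legal/first 25 > Ops/first 21 > Legal/second 20 > Ops/second 14 > Sales/first 13 > R&D/first 12 > R&D/second 10 > Sales/second 2.
Fill Legal first block (45 at 25) → 140 left.
Ops/first (21): +40 → 100 left.
Legal second at 20: fill all 20 → 80 left.
Fill Ops second block (45 at 14) → 35 left.
Sales/first: +35 of 40 at 13; pool empty.
Total = 25×45 + 21×40 + 20×20 + 14×45 + 13×35 = 3450.

3450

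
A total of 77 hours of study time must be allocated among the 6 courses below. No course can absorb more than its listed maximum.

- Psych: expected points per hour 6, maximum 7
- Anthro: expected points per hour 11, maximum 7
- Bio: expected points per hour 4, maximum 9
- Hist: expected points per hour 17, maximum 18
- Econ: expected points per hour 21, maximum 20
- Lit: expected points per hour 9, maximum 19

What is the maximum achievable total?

1040

Rank by expected points per hour: Econ 21 > Hist 17 > Anthro 11 > Lit 9 > Psych 6 > Bio 4.
Econ takes 20 to reach its cap of 20 ; 57 left.
Hist: +18 to 18 (cap) ; 39 left.
Give Anthro 7 to hit its cap of 7 ; 32 left.
Lit takes 19 to reach its cap of 19 ; 13 left.
Psych: +7 to 7 (cap) ; 6 left.
Only 6 left; Bio takes them to reach 6.
Total = 6×7 + 11×7 + 4×6 + 17×18 + 21×20 + 9×19 = 1040.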